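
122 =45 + 77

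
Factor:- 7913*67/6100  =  -2^(-2) * 5^( - 2) * 41^1*61^(  -  1 )  *67^1*193^1 = -530171/6100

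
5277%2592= 93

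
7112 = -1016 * (-7)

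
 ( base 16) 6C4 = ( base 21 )3ja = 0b11011000100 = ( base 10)1732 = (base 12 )1004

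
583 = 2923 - 2340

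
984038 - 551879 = 432159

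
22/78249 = 22/78249 =0.00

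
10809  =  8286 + 2523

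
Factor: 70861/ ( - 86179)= - 7^1*53^1*191^1*86179^(-1) 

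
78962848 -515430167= - 436467319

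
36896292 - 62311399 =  - 25415107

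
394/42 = 197/21  =  9.38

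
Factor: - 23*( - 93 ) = 3^1*23^1 *31^1 = 2139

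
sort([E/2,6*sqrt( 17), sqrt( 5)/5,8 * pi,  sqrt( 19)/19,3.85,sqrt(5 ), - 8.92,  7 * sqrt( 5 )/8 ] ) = [- 8.92, sqrt (19) /19,  sqrt( 5)/5,E/2,7*sqrt( 5) /8,sqrt( 5),3.85,6*sqrt( 17),8 * pi ] 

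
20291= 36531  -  16240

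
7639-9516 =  - 1877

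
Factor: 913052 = 2^2*7^1*32609^1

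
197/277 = 197/277=0.71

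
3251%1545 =161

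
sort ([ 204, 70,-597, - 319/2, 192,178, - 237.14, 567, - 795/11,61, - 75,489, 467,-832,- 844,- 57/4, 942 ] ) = [ - 844, - 832 , - 597, - 237.14 , - 319/2, - 75, -795/11, - 57/4, 61,70,  178, 192,204,  467,489,  567, 942]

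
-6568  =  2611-9179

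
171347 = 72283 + 99064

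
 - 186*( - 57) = 10602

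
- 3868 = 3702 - 7570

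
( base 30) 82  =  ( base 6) 1042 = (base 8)362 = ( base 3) 22222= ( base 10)242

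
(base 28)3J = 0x67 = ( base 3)10211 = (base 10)103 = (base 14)75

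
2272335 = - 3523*(-645 )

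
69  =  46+23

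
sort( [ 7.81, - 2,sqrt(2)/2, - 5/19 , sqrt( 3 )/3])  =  [ - 2, - 5/19,  sqrt(3 ) /3,  sqrt(2) /2,7.81]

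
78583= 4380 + 74203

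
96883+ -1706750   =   - 1609867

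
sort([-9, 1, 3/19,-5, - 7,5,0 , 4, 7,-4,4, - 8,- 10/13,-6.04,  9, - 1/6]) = [ - 9,-8,  -  7, - 6.04  , - 5,-4, - 10/13,-1/6, 0,3/19, 1,4,4 , 5, 7 , 9 ] 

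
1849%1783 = 66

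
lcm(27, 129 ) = 1161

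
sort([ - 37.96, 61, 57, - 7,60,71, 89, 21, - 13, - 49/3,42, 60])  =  [ - 37.96, - 49/3, - 13,-7,21, 42,57,60,60, 61, 71, 89 ]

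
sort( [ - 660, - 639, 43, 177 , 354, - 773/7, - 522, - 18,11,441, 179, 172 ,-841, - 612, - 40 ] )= [ - 841,  -  660, - 639, - 612, - 522,-773/7, - 40, - 18 , 11,43, 172, 177,179, 354,441 ] 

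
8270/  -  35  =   - 1654/7= -236.29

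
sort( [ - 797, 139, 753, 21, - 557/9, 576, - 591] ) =[ - 797, - 591, - 557/9, 21, 139, 576,753] 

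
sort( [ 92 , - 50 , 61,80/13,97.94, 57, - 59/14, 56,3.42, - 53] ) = [ -53, - 50, - 59/14, 3.42,80/13, 56, 57,61,92, 97.94]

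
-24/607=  - 1  +  583/607  =  - 0.04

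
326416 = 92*3548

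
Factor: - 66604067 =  - 23^1 * 1453^1*1993^1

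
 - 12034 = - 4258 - 7776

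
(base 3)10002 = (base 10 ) 83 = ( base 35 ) 2D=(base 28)2r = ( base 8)123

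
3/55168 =3/55168 = 0.00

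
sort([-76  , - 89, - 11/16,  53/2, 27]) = [ - 89, - 76,- 11/16, 53/2, 27]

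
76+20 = 96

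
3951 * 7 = 27657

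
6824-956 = 5868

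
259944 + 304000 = 563944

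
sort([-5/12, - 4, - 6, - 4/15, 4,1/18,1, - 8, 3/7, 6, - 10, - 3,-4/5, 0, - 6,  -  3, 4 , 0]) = [ - 10, - 8,-6,-6, - 4, - 3, - 3, - 4/5, - 5/12,-4/15  ,  0,0, 1/18, 3/7,1, 4, 4,  6 ] 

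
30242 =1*30242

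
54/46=27/23 = 1.17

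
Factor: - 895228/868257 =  - 2^2*3^ ( - 2 )*13^( - 1 )*41^( -1)*79^1 * 181^( - 1 )*2833^1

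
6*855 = 5130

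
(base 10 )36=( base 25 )1B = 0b100100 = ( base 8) 44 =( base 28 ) 18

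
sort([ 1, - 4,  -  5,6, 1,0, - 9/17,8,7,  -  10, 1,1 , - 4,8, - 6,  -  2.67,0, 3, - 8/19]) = [ - 10, - 6, - 5, - 4,  -  4, - 2.67,-9/17 , - 8/19,0, 0, 1,1, 1,1,3,6 , 7, 8 , 8 ] 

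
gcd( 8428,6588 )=4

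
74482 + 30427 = 104909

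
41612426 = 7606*5471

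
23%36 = 23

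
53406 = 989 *54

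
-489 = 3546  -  4035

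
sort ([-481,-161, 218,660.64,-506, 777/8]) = [ - 506, - 481,-161, 777/8, 218, 660.64 ] 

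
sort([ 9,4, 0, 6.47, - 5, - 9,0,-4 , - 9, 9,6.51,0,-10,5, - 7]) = [ - 10, - 9, - 9,  -  7, - 5,- 4 , 0,0 , 0, 4,5, 6.47,6.51,9, 9] 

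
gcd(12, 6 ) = 6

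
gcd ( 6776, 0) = 6776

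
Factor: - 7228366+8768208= 2^1*29^1*139^1*191^1  =  1539842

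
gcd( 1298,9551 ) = 1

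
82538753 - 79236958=3301795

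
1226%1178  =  48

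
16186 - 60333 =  - 44147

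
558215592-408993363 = 149222229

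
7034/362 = 3517/181 = 19.43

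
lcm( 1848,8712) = 60984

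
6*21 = 126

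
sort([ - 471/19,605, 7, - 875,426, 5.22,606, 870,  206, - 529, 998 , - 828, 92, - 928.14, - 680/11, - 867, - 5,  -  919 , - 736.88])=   [ - 928.14, - 919, - 875, - 867,-828, - 736.88, - 529, - 680/11, - 471/19, - 5 , 5.22,7,92,206,426,605,606,  870,998] 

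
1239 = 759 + 480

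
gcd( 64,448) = 64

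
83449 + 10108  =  93557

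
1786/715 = 1786/715 = 2.50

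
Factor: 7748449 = 7748449^1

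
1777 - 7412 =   -  5635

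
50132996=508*98687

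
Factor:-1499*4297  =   - 1499^1*4297^1=-6441203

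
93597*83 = 7768551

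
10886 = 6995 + 3891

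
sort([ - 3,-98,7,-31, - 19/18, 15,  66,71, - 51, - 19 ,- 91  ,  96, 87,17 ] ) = [ - 98, - 91, - 51, - 31, - 19, - 3, - 19/18,7, 15, 17, 66, 71,87,  96] 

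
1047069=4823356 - 3776287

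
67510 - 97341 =-29831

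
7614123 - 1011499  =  6602624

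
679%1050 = 679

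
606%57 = 36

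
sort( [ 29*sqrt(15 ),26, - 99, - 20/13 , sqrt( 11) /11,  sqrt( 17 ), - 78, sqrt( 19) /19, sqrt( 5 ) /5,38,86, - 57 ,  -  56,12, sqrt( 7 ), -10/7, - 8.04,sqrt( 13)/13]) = [ - 99,  -  78 , - 57, - 56, - 8.04, - 20/13, - 10/7,  sqrt( 19)/19,sqrt(13 ) /13, sqrt(11 )/11,sqrt( 5 ) /5,sqrt (7),sqrt(17 ),12,26, 38 , 86,29*sqrt( 15)]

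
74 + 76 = 150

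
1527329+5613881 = 7141210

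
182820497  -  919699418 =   -  736878921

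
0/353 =0 = 0.00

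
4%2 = 0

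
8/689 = 8/689 = 0.01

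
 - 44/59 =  - 44/59 = - 0.75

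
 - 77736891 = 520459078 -598195969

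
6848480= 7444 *920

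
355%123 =109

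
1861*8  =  14888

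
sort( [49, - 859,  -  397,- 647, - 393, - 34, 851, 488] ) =[ - 859, - 647, - 397, - 393, - 34,  49, 488,851 ] 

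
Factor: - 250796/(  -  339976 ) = 2^( - 1 )*13^1*53^1*467^(  -  1) = 689/934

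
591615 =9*65735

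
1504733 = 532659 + 972074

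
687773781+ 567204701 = 1254978482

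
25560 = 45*568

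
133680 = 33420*4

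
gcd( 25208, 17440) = 8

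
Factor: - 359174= - 2^1*47^1*3821^1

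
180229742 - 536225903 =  - 355996161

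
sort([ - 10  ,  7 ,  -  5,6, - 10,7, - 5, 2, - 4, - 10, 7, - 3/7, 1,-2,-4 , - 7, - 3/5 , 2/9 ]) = [ - 10, - 10,-10 , - 7,  -  5,-5,-4, - 4,  -  2, - 3/5, - 3/7, 2/9,1,2 , 6, 7, 7,7]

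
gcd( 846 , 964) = 2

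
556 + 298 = 854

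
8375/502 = 16  +  343/502 = 16.68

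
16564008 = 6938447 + 9625561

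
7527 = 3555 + 3972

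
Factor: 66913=7^1*11^2*79^1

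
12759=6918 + 5841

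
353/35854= 353/35854 = 0.01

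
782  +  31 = 813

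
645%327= 318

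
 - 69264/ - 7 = 9894+6/7 = 9894.86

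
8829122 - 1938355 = 6890767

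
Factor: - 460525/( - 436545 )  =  845/801=3^(  -  2)*5^1*13^2*89^(-1)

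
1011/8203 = 1011/8203 = 0.12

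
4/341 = 4/341 = 0.01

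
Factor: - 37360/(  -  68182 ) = 2^3*5^1*73^( - 1 ) = 40/73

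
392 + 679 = 1071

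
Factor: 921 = 3^1*307^1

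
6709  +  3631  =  10340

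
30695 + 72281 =102976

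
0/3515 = 0= 0.00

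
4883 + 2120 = 7003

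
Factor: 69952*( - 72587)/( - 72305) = 2^6*5^( - 1)*29^1*1093^1*2503^1*14461^( - 1 ) =5077605824/72305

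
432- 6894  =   - 6462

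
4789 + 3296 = 8085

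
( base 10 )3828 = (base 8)7364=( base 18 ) BEC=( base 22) 7K0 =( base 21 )8E6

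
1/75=1/75 = 0.01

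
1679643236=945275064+734368172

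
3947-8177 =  - 4230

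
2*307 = 614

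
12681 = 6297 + 6384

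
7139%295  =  59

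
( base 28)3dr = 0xAB7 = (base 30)31d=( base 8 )5267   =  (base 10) 2743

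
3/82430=3/82430 = 0.00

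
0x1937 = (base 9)8762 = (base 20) G2F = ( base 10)6455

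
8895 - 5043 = 3852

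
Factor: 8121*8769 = 71213049 = 3^2*37^1 *79^1*2707^1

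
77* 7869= 605913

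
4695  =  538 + 4157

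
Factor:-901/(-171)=3^( - 2)*17^1 * 19^( - 1)  *  53^1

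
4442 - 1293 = 3149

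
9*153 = 1377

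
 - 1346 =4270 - 5616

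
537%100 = 37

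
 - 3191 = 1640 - 4831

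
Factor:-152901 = - 3^3*7^1*809^1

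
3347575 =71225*47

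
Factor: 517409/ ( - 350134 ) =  -2^( - 1)*421^1*1229^1*175067^( - 1) 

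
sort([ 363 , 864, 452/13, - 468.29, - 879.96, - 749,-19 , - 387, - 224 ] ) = [ - 879.96, - 749,-468.29 , - 387, - 224,  -  19 , 452/13,363, 864]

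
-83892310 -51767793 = -135660103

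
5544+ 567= 6111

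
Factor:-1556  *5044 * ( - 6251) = 2^4 * 7^1*13^1*19^1 * 47^1*97^1*389^1=49060748464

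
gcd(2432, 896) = 128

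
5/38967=5/38967 = 0.00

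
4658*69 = 321402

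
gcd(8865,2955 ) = 2955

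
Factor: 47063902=2^1*2707^1 * 8693^1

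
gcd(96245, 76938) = 1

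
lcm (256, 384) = 768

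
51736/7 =7390+6/7 = 7390.86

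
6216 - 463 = 5753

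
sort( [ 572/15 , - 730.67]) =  [ - 730.67,572/15 ]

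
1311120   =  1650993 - 339873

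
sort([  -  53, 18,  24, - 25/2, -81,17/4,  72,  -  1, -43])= [ -81, -53,  -  43,  -  25/2, - 1 , 17/4,18, 24, 72 ] 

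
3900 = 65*60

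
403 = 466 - 63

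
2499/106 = 2499/106  =  23.58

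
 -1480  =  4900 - 6380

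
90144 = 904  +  89240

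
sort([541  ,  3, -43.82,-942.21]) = [ - 942.21,-43.82,3,541]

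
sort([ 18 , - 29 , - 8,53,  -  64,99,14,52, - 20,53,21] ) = [ - 64, - 29, - 20, - 8 , 14,18,21 , 52,53, 53 , 99 ] 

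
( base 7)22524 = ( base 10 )5751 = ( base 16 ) 1677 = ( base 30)6BL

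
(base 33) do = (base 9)553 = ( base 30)f3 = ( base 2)111000101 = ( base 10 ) 453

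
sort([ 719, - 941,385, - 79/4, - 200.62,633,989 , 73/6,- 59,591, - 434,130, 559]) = [ - 941,-434,  -  200.62,-59,-79/4, 73/6, 130,385,559,  591, 633,719 , 989 ] 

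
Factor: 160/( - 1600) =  - 2^( - 1)*5^(- 1) = -  1/10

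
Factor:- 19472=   -  2^4 *1217^1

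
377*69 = 26013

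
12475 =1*12475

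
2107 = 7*301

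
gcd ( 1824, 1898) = 2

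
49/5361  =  49/5361  =  0.01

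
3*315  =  945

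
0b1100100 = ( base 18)5A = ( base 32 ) 34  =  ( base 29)3d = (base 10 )100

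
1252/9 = 139 + 1/9 = 139.11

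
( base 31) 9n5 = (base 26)dm7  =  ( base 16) 2497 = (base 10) 9367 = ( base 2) 10010010010111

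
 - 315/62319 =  - 1  +  20668/20773 = -  0.01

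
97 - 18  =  79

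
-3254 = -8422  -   - 5168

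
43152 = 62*696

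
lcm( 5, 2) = 10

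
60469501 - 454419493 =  - 393949992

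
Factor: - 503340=  -  2^2*3^1*5^1*8389^1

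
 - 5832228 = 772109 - 6604337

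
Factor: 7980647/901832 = 2^( - 3 )*47^1*139^( - 1) * 277^1 * 613^1*811^( - 1) 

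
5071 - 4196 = 875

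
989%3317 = 989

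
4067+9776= 13843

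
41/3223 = 41/3223 = 0.01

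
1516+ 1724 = 3240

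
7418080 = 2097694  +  5320386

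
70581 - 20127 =50454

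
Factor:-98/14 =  - 7^1 = - 7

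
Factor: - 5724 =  - 2^2 * 3^3*53^1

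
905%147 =23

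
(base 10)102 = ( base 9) 123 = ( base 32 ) 36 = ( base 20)52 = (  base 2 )1100110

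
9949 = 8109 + 1840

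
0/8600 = 0  =  0.00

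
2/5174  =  1/2587  =  0.00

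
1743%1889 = 1743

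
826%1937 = 826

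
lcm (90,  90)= 90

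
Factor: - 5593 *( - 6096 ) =34094928 = 2^4*3^1* 7^1*17^1*47^1* 127^1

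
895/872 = 895/872=1.03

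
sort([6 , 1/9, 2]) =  [ 1/9, 2,  6 ]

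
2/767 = 2/767=0.00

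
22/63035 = 22/63035=0.00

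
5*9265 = 46325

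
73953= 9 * 8217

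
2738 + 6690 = 9428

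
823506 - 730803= 92703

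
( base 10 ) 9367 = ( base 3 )110211221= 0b10010010010111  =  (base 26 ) dm7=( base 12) 5507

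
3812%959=935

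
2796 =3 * 932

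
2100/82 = 25+25/41 = 25.61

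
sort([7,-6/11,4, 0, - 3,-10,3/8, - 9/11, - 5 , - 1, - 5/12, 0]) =[ - 10, - 5 , - 3, - 1, - 9/11,- 6/11, - 5/12, 0, 0,3/8, 4,7] 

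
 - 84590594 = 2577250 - 87167844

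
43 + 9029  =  9072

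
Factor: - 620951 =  - 179^1*3469^1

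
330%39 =18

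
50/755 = 10/151 =0.07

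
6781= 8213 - 1432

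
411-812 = -401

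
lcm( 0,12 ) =0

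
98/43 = 98/43 = 2.28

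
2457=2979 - 522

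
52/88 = 13/22  =  0.59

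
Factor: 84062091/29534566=2^( - 1 )*3^1*223^ ( - 1)*66221^( - 1) * 28020697^1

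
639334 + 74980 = 714314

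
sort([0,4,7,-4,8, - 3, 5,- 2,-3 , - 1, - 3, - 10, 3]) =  [  -  10, - 4, - 3, - 3, - 3, -2,  -  1,0,  3 , 4, 5,  7, 8]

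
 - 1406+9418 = 8012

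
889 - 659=230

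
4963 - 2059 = 2904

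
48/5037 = 16/1679 = 0.01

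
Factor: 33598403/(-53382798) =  - 2^ (-1)*3^( - 2 )*7^(- 1)*19^1*113^1*431^( - 1)*983^( - 1)*15649^1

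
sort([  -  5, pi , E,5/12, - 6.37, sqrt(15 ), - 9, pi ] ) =[ - 9,  -  6.37,-5,  5/12, E,  pi,pi,sqrt(15 ) ]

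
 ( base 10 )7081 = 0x1BA9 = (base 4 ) 1232221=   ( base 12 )4121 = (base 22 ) EDJ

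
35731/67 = 35731/67 = 533.30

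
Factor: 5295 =3^1*5^1*353^1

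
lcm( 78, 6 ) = 78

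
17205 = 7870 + 9335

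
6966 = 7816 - 850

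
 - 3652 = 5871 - 9523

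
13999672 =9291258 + 4708414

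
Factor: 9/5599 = 3^2 *11^ (-1)*509^( - 1) 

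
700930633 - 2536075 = 698394558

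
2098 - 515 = 1583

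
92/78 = 46/39 = 1.18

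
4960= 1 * 4960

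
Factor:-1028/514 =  - 2^1 = - 2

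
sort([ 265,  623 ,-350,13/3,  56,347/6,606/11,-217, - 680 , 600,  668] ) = [ - 680, - 350,  -  217,13/3,606/11,56, 347/6,265,600, 623 , 668] 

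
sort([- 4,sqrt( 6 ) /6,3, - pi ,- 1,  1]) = [ - 4, - pi,- 1, sqrt ( 6 )/6, 1,3]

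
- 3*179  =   - 537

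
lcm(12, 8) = 24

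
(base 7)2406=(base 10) 888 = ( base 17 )314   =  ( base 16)378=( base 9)1186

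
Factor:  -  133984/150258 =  - 848/951= - 2^4*3^( - 1)*53^1*317^ ( - 1)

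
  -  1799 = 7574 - 9373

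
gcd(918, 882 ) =18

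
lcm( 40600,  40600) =40600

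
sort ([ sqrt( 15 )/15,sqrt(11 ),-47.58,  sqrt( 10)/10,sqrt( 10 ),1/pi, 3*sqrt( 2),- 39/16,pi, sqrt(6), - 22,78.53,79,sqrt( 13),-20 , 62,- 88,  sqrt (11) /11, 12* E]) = [ -88, - 47.58,-22, - 20, - 39/16,sqrt ( 15) /15, sqrt (11) /11,sqrt( 10 ) /10 , 1/pi,sqrt( 6) , pi,sqrt( 10 ),sqrt( 11 ),  sqrt( 13), 3 * sqrt(2),12 *E,62,78.53,79]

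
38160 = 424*90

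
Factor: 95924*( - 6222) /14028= - 49736594/1169=   - 2^1 * 7^( - 1 )  *  17^1 * 61^1*167^(-1)*23981^1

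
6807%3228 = 351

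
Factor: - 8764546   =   - 2^1 * 7^1*757^1*827^1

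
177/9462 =59/3154 =0.02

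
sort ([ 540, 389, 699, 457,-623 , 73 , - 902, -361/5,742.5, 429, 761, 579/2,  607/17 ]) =[ - 902, - 623,  -  361/5, 607/17,73, 579/2,389, 429,457 , 540, 699,  742.5, 761 ] 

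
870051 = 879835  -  9784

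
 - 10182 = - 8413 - 1769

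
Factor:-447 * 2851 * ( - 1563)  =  1991882511 = 3^2*149^1*521^1*2851^1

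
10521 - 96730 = -86209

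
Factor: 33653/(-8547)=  - 3^( - 1)*7^( - 1 )*11^( - 1 )*37^( -1)*73^1*461^1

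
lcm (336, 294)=2352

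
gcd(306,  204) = 102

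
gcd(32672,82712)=8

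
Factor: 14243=14243^1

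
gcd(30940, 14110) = 170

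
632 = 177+455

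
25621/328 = 78 + 37/328 = 78.11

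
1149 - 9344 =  - 8195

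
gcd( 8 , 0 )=8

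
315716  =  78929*4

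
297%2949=297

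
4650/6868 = 2325/3434 =0.68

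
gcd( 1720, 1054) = 2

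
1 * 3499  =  3499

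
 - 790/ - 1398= 395/699 = 0.57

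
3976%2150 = 1826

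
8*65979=527832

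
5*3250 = 16250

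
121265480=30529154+90736326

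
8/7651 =8/7651 = 0.00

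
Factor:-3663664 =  - 2^4 * 59^1* 3881^1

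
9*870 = 7830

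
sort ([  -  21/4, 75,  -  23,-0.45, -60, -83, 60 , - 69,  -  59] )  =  [ - 83, - 69, - 60, - 59, - 23, -21/4,-0.45,60, 75 ] 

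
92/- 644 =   -  1 + 6/7 = -0.14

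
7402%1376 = 522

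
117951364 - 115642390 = 2308974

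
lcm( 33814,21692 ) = 1149676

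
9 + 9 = 18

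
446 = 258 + 188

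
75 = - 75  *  ( - 1 ) 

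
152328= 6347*24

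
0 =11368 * 0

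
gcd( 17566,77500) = 2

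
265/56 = 265/56 = 4.73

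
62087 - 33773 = 28314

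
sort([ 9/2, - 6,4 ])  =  [ - 6, 4,9/2 ] 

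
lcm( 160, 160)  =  160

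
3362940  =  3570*942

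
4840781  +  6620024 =11460805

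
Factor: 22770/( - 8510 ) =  - 3^2*11^1*37^( - 1 ) = -  99/37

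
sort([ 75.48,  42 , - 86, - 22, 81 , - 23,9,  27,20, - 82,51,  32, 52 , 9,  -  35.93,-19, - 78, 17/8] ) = [ - 86,  -  82,-78, - 35.93,- 23, - 22,-19,17/8,9,9, 20,27, 32,  42,51,52, 75.48, 81] 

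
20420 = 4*5105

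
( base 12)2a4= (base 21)JD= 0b110011100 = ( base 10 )412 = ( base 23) hl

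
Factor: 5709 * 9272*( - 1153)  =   - 61032726744 = - 2^3*3^1* 11^1*19^1 * 61^1*173^1*1153^1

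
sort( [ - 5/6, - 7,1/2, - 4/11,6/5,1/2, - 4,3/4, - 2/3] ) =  [ -7,- 4, - 5/6,-2/3,  -  4/11,1/2, 1/2, 3/4, 6/5 ]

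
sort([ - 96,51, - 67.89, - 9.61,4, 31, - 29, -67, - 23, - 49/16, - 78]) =[ - 96 , - 78,- 67.89, - 67, - 29, -23,-9.61, - 49/16, 4,  31, 51 ] 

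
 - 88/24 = -11/3 = - 3.67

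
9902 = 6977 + 2925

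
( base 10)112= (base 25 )4C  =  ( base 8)160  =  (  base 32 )3G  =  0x70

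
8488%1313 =610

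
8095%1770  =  1015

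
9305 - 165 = 9140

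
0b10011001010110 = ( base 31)a6i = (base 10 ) 9814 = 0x2656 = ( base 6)113234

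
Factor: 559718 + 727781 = 1287499^1 = 1287499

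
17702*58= 1026716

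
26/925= 26/925 =0.03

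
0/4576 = 0=0.00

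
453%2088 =453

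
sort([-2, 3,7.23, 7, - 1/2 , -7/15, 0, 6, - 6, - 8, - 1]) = [ - 8 , - 6, -2,-1, - 1/2, - 7/15, 0,  3 , 6,  7,7.23]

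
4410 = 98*45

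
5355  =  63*85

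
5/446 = 5/446 = 0.01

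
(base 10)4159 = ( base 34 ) 3KB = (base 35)3DT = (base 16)103F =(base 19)B9H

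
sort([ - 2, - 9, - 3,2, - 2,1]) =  [ - 9, - 3, - 2, - 2, 1,2]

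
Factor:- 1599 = -3^1*13^1 * 41^1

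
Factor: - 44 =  - 2^2*11^1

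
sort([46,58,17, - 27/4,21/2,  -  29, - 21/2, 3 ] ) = [ - 29, - 21/2,  -  27/4, 3, 21/2,  17, 46, 58 ]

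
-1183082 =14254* (  -  83)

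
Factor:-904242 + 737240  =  -167002= - 2^1 * 11^1*7591^1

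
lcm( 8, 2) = 8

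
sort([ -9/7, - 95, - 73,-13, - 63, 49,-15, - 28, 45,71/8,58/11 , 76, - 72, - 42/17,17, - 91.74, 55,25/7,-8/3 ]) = [ - 95, - 91.74, - 73,  -  72, - 63, - 28, - 15, - 13, - 8/3, - 42/17 , - 9/7,25/7, 58/11 , 71/8,17,  45,49, 55,76]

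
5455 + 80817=86272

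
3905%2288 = 1617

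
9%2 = 1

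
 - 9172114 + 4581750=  - 4590364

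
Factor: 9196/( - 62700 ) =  - 3^(  -  1)*5^( - 2) * 11^1 = - 11/75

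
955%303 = 46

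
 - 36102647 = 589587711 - 625690358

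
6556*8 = 52448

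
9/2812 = 9/2812 = 0.00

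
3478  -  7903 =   -  4425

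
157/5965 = 157/5965 = 0.03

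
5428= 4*1357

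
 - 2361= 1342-3703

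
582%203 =176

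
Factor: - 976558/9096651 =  - 2^1*3^( - 3 )*11^1*103^( - 1 )*3271^ (  -  1 )*44389^1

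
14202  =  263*54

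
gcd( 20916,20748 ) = 84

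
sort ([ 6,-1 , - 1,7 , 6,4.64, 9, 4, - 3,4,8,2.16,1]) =[ - 3,-1,-1,  1 , 2.16, 4, 4,4.64,  6,6, 7,  8, 9]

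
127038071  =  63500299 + 63537772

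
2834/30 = 94 +7/15 = 94.47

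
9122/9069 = 9122/9069=   1.01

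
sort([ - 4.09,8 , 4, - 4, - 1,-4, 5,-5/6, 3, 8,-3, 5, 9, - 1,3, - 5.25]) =[-5.25,-4.09, - 4,  -  4,- 3,  -  1, - 1,-5/6, 3,3,4, 5,5, 8, 8 , 9] 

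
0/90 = 0 = 0.00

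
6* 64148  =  384888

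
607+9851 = 10458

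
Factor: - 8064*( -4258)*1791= 61496692992= 2^8*3^4*7^1*199^1*2129^1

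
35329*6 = 211974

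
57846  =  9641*6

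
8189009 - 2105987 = 6083022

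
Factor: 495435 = 3^1*5^1*33029^1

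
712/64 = 89/8 = 11.12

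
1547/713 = 2  +  121/713= 2.17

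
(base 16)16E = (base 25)eg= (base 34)AQ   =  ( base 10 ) 366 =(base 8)556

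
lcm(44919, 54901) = 494109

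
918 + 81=999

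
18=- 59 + 77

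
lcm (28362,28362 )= 28362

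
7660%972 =856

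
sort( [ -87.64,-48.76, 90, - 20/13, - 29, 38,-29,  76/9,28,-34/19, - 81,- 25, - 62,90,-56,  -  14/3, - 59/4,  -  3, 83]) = [  -  87.64, - 81,-62, - 56, - 48.76, - 29,-29,-25, - 59/4,-14/3 , - 3 , - 34/19,-20/13,76/9, 28, 38,83,90, 90]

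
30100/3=30100/3 = 10033.33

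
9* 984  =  8856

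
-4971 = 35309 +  -40280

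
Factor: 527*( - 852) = - 2^2*3^1*17^1*31^1 * 71^1= - 449004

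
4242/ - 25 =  - 4242/25 = - 169.68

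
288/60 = 24/5 = 4.80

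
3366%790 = 206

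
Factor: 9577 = 61^1*157^1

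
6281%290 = 191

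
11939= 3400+8539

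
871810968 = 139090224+732720744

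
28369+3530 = 31899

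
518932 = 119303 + 399629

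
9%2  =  1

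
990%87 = 33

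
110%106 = 4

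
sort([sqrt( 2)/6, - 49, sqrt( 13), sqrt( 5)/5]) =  [ - 49,sqrt ( 2)/6, sqrt( 5)/5, sqrt( 13)]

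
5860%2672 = 516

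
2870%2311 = 559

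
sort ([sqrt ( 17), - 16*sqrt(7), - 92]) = [ - 92, - 16*sqrt(7), sqrt( 17)]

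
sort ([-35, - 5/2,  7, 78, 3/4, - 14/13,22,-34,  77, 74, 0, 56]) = [-35,-34, - 5/2,-14/13,  0,3/4, 7,22 , 56,74, 77,78 ]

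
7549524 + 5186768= 12736292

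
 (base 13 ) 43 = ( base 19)2h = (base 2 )110111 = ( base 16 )37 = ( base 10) 55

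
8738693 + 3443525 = 12182218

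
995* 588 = 585060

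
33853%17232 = 16621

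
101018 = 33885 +67133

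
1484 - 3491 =-2007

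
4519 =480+4039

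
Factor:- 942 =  - 2^1 * 3^1*157^1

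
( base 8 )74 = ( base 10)60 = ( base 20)30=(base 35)1P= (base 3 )2020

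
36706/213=172 + 70/213 = 172.33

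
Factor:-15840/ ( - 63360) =2^(-2)=1/4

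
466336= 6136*76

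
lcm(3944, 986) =3944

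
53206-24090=29116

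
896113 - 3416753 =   -  2520640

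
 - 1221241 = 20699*(- 59) 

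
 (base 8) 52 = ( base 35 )17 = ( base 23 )1j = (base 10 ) 42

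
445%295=150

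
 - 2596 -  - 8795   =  6199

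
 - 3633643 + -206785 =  - 3840428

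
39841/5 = 39841/5 = 7968.20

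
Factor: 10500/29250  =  14/39 = 2^1*3^(-1 )*7^1*13^( - 1)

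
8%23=8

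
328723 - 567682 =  - 238959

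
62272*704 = 43839488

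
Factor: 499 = 499^1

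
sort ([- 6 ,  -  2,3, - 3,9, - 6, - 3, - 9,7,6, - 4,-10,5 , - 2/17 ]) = [  -  10, - 9, - 6, - 6,-4,-3,  -  3, - 2, - 2/17,3,5,6,7,9]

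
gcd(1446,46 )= 2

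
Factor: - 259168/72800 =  - 5^( - 2) * 89^1 = -  89/25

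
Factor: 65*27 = 3^3*5^1*13^1 = 1755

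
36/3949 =36/3949 = 0.01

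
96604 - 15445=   81159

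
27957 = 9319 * 3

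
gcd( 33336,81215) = 1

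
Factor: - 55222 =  -2^1 * 27611^1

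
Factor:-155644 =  - 2^2*167^1*233^1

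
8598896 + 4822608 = 13421504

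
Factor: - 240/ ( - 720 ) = 1/3= 3^( - 1 ) 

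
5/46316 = 5/46316 = 0.00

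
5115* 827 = 4230105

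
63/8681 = 63/8681 = 0.01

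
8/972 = 2/243=0.01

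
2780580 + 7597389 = 10377969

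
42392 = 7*6056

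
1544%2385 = 1544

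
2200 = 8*275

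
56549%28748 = 27801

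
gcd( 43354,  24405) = 1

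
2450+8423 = 10873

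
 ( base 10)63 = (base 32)1v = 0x3F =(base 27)29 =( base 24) 2f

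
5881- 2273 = 3608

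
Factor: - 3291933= -3^1*443^1*2477^1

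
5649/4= 5649/4 = 1412.25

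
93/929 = 93/929 = 0.10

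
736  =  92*8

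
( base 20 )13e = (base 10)474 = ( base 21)11C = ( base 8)732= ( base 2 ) 111011010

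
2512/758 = 1256/379 = 3.31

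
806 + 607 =1413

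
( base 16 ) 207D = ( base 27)bb1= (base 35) 6RM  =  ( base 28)AH1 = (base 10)8317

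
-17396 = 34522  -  51918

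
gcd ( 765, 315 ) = 45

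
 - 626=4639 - 5265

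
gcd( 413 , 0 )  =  413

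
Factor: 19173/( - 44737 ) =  - 3/7 = - 3^1*7^( - 1) 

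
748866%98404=60038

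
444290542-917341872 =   -  473051330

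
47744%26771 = 20973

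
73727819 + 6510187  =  80238006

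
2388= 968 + 1420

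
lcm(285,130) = 7410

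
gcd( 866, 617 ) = 1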